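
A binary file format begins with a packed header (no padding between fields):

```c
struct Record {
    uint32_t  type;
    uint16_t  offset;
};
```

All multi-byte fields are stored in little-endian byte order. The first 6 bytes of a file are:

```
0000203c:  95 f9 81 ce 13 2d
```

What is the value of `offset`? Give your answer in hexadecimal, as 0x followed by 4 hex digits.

0x2D13

`offset` follows `type` (4 bytes), so it starts at byte offset 4 and occupies 2 bytes.
Bytes at offsets 4..5: 13 2D.
In little-endian order the low byte comes first in memory.
Reassemble most-significant byte first: 2D 13 → 0x2D13.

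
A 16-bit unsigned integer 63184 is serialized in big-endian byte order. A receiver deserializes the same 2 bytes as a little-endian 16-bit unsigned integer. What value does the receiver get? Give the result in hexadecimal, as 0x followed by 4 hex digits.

0xD0F6

63184 in 16-bit hexadecimal is 0xF6D0.
Stored big-endian, the bytes at ascending addresses are F6 D0.
Read back as little-endian, the first byte is least significant, giving 0xD0F6.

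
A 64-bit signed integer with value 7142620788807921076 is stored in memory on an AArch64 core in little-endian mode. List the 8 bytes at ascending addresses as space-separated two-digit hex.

7142620788807921076 in hexadecimal, padded to 64 bits, is 0x631FAFC3A2376DB4.
Split into bytes (most-significant first): 63 1F AF C3 A2 37 6D B4.
In little-endian order the low byte comes first in memory.
So at ascending addresses the bytes are B4 6D 37 A2 C3 AF 1F 63.

B4 6D 37 A2 C3 AF 1F 63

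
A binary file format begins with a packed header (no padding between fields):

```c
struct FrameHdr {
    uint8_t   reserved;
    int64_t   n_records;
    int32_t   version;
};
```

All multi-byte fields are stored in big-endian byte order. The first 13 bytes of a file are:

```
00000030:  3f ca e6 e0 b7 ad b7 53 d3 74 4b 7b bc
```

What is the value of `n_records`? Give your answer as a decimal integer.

`n_records` follows `reserved` (1 byte), so it starts at byte offset 1 and occupies 8 bytes.
Bytes at offsets 1..8: CA E6 E0 B7 AD B7 53 D3.
In big-endian order the high byte comes first in memory.
The bytes are already most-significant first: 0xCAE6E0B7ADB753D3.
Top bit is set, so as a signed 64-bit value this is 0xCAE6E0B7ADB753D3 − 2^64 = -3826123753906547757.

-3826123753906547757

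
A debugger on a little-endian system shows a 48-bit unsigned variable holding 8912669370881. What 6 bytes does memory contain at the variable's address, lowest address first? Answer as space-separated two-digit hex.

01 EA 7D 24 1B 08

8912669370881 in hexadecimal, padded to 48 bits, is 0x081B247DEA01.
Split into bytes (most-significant first): 08 1B 24 7D EA 01.
In little-endian order the low byte comes first in memory.
So at ascending addresses the bytes are 01 EA 7D 24 1B 08.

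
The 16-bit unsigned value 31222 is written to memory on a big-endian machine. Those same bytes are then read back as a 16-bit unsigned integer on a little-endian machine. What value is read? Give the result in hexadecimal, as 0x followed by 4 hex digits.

0xF679

31222 in 16-bit hexadecimal is 0x79F6.
Stored big-endian, the bytes at ascending addresses are 79 F6.
Read back as little-endian, the first byte is least significant, giving 0xF679.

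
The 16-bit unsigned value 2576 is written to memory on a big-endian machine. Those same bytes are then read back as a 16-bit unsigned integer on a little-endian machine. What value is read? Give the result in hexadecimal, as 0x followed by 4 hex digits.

0x100A

2576 in 16-bit hexadecimal is 0x0A10.
Stored big-endian, the bytes at ascending addresses are 0A 10.
Read back as little-endian, the first byte is least significant, giving 0x100A.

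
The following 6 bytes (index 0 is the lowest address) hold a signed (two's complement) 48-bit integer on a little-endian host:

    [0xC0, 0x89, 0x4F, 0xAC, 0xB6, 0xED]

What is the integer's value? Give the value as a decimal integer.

In little-endian order the low byte comes first in memory.
Reassemble most-significant byte first: ED B6 AC 4F 89 C0 → 0xEDB6AC4F89C0.
Top bit is set, so as a signed 48-bit value this is 0xEDB6AC4F89C0 − 2^48 = -20106145986112.

-20106145986112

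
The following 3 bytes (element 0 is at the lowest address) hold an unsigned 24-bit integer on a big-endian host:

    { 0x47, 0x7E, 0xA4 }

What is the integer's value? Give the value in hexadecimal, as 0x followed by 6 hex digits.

In big-endian order the high byte comes first in memory.
The bytes are already most-significant first: 0x477EA4.

0x477EA4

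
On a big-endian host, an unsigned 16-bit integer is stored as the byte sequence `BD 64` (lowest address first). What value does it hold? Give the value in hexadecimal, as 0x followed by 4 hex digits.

Big-endian: lowest address holds the most-significant byte.
The bytes are already most-significant first: 0xBD64.

0xBD64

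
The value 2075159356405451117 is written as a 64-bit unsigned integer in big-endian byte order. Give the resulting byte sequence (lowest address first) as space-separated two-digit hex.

1C CC 72 70 A2 E0 09 6D

2075159356405451117 in hexadecimal, padded to 64 bits, is 0x1CCC7270A2E0096D.
Split into bytes (most-significant first): 1C CC 72 70 A2 E0 09 6D.
Big-endian stores the most-significant byte at the lowest address.
So the memory order matches the most-significant-first order: 1C CC 72 70 A2 E0 09 6D.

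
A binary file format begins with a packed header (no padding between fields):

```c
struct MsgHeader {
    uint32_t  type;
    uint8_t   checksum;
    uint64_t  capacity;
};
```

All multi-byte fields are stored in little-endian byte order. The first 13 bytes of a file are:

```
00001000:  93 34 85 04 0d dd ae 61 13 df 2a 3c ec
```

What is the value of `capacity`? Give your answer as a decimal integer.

`capacity` follows `type` (4 B), `checksum` (1 B), so it starts at offset 4 + 1 = 5 and occupies 8 bytes.
Bytes at offsets 5..12: DD AE 61 13 DF 2A 3C EC.
Little-endian: lowest address holds the least-significant byte.
Reassemble most-significant byte first: EC 3C 2A DF 13 61 AE DD → 0xEC3C2ADF1361AEDD.
0xEC3C2ADF1361AEDD = 17022527829144874717.

17022527829144874717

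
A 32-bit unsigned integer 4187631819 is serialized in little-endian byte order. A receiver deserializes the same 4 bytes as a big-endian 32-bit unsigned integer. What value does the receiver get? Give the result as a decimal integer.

3408960249

4187631819 in 32-bit hexadecimal is 0xF99A30CB.
Stored little-endian, the bytes at ascending addresses are CB 30 9A F9.
Read back as big-endian, the last byte is least significant, giving 0xCB309AF9.
0xCB309AF9 = 3408960249.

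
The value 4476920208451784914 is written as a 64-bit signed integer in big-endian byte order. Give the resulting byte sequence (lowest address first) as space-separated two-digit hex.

3E 21 37 35 B8 89 50 D2

4476920208451784914 in hexadecimal, padded to 64 bits, is 0x3E213735B88950D2.
Split into bytes (most-significant first): 3E 21 37 35 B8 89 50 D2.
In big-endian order the high byte comes first in memory.
So the memory order matches the most-significant-first order: 3E 21 37 35 B8 89 50 D2.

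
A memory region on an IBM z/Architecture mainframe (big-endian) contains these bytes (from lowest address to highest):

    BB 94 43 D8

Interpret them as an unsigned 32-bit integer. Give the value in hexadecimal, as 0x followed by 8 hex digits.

0xBB9443D8

Big-endian stores the most-significant byte at the lowest address.
The bytes are already most-significant first: 0xBB9443D8.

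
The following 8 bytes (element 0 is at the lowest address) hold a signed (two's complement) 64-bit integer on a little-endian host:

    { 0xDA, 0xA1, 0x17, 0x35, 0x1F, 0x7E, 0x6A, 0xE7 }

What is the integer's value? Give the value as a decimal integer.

-1771464830917041702

In little-endian order the low byte comes first in memory.
Reassemble most-significant byte first: E7 6A 7E 1F 35 17 A1 DA → 0xE76A7E1F3517A1DA.
Top bit is set, so as a signed 64-bit value this is 0xE76A7E1F3517A1DA − 2^64 = -1771464830917041702.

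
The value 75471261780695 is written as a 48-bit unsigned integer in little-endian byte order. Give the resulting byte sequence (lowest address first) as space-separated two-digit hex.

D7 CA BF 05 A4 44

75471261780695 in hexadecimal, padded to 48 bits, is 0x44A405BFCAD7.
Split into bytes (most-significant first): 44 A4 05 BF CA D7.
Little-endian: lowest address holds the least-significant byte.
So at ascending addresses the bytes are D7 CA BF 05 A4 44.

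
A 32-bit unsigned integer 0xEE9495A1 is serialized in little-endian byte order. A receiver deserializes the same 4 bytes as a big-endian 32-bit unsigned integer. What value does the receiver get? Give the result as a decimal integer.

Stored little-endian, the bytes at ascending addresses are A1 95 94 EE.
Read back as big-endian, the last byte is least significant, giving 0xA19594EE.
0xA19594EE = 2710934766.

2710934766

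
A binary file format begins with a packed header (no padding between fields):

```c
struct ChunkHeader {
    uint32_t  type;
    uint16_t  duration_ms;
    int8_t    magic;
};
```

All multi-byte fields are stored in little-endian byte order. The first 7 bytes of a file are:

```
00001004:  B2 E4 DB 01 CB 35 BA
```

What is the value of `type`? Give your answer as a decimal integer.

31188146

`type` is the first field, at byte offset 0, occupying 4 bytes.
Bytes at offsets 0..3: B2 E4 DB 01.
In little-endian order the low byte comes first in memory.
Reassemble most-significant byte first: 01 DB E4 B2 → 0x01DBE4B2.
0x01DBE4B2 = 31188146.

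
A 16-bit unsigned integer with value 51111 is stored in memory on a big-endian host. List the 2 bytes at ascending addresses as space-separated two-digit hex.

C7 A7

51111 in hexadecimal, padded to 16 bits, is 0xC7A7.
Split into bytes (most-significant first): C7 A7.
In big-endian order the high byte comes first in memory.
So the memory order matches the most-significant-first order: C7 A7.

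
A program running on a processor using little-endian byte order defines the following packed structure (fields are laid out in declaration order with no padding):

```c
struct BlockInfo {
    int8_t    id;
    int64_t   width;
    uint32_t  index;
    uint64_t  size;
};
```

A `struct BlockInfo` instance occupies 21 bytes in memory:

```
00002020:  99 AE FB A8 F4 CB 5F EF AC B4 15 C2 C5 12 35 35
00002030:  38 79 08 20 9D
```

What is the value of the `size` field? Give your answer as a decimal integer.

`size` follows `id` (1 B), `width` (8 B), `index` (4 B), so it starts at offset 1 + 8 + 4 = 13 and occupies 8 bytes.
Bytes at offsets 13..20: 12 35 35 38 79 08 20 9D.
Little-endian: lowest address holds the least-significant byte.
Reassemble most-significant byte first: 9D 20 08 79 38 35 35 12 → 0x9D20087938353512.
0x9D20087938353512 = 11322058779936503058.

11322058779936503058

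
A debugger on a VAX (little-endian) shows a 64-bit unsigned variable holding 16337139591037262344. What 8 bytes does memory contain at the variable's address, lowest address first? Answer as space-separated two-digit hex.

08 1A BF 71 E6 2D B9 E2

16337139591037262344 in hexadecimal, padded to 64 bits, is 0xE2B92DE671BF1A08.
Split into bytes (most-significant first): E2 B9 2D E6 71 BF 1A 08.
Little-endian stores the least-significant byte at the lowest address.
So at ascending addresses the bytes are 08 1A BF 71 E6 2D B9 E2.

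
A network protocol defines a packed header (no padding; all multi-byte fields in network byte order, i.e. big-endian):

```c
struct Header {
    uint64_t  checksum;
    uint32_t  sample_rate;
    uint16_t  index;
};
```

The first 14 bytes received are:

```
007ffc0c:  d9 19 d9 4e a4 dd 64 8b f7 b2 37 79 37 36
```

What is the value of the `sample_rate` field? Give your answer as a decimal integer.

`sample_rate` follows `checksum` (8 bytes), so it starts at byte offset 8 and occupies 4 bytes.
Bytes at offsets 8..11: F7 B2 37 79.
In big-endian order the high byte comes first in memory.
The bytes are already most-significant first: 0xF7B23779.
0xF7B23779 = 4155651961.

4155651961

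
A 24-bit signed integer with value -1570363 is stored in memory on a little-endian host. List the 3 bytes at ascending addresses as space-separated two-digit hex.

C5 09 E8

Two's complement of -1570363 in 24 bits: 1570363 = 0x17F63B; invert → 0xE809C4; add 1 → 0xE809C5.
Split into bytes (most-significant first): E8 09 C5.
Little-endian stores the least-significant byte at the lowest address.
So at ascending addresses the bytes are C5 09 E8.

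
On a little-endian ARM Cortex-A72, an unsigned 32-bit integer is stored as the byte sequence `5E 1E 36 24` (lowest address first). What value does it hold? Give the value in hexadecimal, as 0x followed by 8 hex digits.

Little-endian: lowest address holds the least-significant byte.
Reassemble most-significant byte first: 24 36 1E 5E → 0x24361E5E.

0x24361E5E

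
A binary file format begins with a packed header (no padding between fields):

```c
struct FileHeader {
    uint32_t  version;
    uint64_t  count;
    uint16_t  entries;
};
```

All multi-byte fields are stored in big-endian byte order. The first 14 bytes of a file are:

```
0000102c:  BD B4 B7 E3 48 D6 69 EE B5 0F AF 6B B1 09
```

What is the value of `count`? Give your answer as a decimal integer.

`count` follows `version` (4 bytes), so it starts at byte offset 4 and occupies 8 bytes.
Bytes at offsets 4..11: 48 D6 69 EE B5 0F AF 6B.
Big-endian: lowest address holds the most-significant byte.
The bytes are already most-significant first: 0x48D669EEB50FAF6B.
0x48D669EEB50FAF6B = 5248498889707728747.

5248498889707728747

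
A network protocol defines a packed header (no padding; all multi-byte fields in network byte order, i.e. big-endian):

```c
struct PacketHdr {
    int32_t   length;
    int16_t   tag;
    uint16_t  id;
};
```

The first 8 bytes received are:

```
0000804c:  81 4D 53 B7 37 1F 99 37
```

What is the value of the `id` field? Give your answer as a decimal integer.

`id` follows `length` (4 B), `tag` (2 B), so it starts at offset 4 + 2 = 6 and occupies 2 bytes.
Bytes at offsets 6..7: 99 37.
Big-endian stores the most-significant byte at the lowest address.
The bytes are already most-significant first: 0x9937.
0x9937 = 39223.

39223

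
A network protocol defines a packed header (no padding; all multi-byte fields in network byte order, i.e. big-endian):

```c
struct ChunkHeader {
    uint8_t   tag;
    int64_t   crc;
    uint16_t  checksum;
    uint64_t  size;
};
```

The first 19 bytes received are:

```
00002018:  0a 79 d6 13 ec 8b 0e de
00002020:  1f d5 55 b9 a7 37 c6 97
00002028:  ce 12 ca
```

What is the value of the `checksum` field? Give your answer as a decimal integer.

54613

`checksum` follows `tag` (1 B), `crc` (8 B), so it starts at offset 1 + 8 = 9 and occupies 2 bytes.
Bytes at offsets 9..10: D5 55.
Big-endian: lowest address holds the most-significant byte.
The bytes are already most-significant first: 0xD555.
0xD555 = 54613.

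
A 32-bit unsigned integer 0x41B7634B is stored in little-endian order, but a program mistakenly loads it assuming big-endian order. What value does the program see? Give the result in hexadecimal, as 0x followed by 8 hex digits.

0x4B63B741

Stored little-endian, the bytes at ascending addresses are 4B 63 B7 41.
Read back as big-endian, the last byte is least significant, giving 0x4B63B741.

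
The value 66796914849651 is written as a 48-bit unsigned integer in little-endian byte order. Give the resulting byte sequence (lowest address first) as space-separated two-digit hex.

66796914849651 in hexadecimal, padded to 48 bits, is 0x3CC05E61B773.
Split into bytes (most-significant first): 3C C0 5E 61 B7 73.
In little-endian order the low byte comes first in memory.
So at ascending addresses the bytes are 73 B7 61 5E C0 3C.

73 B7 61 5E C0 3C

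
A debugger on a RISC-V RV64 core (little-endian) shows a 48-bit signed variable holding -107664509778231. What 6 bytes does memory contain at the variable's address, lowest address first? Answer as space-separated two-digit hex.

Two's complement of -107664509778231 in 48 bits: 107664509778231 = 0x61EB98DC3937; invert → 0x9E146723C6C8; add 1 → 0x9E146723C6C9.
Split into bytes (most-significant first): 9E 14 67 23 C6 C9.
Little-endian stores the least-significant byte at the lowest address.
So at ascending addresses the bytes are C9 C6 23 67 14 9E.

C9 C6 23 67 14 9E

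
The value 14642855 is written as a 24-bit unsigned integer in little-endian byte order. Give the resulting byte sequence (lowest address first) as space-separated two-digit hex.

14642855 in hexadecimal, padded to 24 bits, is 0xDF6EA7.
Split into bytes (most-significant first): DF 6E A7.
Little-endian stores the least-significant byte at the lowest address.
So at ascending addresses the bytes are A7 6E DF.

A7 6E DF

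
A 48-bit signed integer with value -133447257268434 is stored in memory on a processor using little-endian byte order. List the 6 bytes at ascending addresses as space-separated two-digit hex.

Two's complement of -133447257268434 in 48 bits: 133447257268434 = 0x795E9C5DA0D2; invert → 0x86A163A25F2D; add 1 → 0x86A163A25F2E.
Split into bytes (most-significant first): 86 A1 63 A2 5F 2E.
In little-endian order the low byte comes first in memory.
So at ascending addresses the bytes are 2E 5F A2 63 A1 86.

2E 5F A2 63 A1 86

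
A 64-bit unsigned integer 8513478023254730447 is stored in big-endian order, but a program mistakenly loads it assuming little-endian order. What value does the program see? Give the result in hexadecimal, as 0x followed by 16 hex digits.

0xCF6631E327F32576

8513478023254730447 in 64-bit hexadecimal is 0x7625F327E33166CF.
Stored big-endian, the bytes at ascending addresses are 76 25 F3 27 E3 31 66 CF.
Read back as little-endian, the first byte is least significant, giving 0xCF6631E327F32576.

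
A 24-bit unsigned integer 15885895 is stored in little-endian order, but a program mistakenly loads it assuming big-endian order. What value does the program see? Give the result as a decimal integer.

4679410

15885895 in 24-bit hexadecimal is 0xF26647.
Stored little-endian, the bytes at ascending addresses are 47 66 F2.
Read back as big-endian, the last byte is least significant, giving 0x4766F2.
0x4766F2 = 4679410.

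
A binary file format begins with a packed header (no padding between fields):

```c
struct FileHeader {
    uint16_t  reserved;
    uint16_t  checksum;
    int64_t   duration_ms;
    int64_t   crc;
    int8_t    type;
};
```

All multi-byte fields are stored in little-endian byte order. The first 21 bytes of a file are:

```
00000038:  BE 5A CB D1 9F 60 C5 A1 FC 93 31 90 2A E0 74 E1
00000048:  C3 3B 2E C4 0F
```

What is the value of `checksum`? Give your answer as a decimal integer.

`checksum` follows `reserved` (2 bytes), so it starts at byte offset 2 and occupies 2 bytes.
Bytes at offsets 2..3: CB D1.
Little-endian: lowest address holds the least-significant byte.
Reassemble most-significant byte first: D1 CB → 0xD1CB.
0xD1CB = 53707.

53707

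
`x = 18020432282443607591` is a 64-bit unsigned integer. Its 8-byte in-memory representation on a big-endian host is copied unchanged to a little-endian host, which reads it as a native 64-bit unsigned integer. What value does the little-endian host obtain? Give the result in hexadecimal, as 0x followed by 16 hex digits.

18020432282443607591 in 64-bit hexadecimal is 0xFA156FAF3E086E27.
Stored big-endian, the bytes at ascending addresses are FA 15 6F AF 3E 08 6E 27.
Read back as little-endian, the first byte is least significant, giving 0x276E083EAF6F15FA.

0x276E083EAF6F15FA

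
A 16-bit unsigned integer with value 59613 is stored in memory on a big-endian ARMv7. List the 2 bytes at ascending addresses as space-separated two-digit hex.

59613 in hexadecimal, padded to 16 bits, is 0xE8DD.
Split into bytes (most-significant first): E8 DD.
Big-endian: lowest address holds the most-significant byte.
So the memory order matches the most-significant-first order: E8 DD.

E8 DD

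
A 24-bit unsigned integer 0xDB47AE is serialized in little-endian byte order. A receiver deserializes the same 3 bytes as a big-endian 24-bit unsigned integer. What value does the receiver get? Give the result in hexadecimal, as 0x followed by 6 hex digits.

0xAE47DB

Stored little-endian, the bytes at ascending addresses are AE 47 DB.
Read back as big-endian, the last byte is least significant, giving 0xAE47DB.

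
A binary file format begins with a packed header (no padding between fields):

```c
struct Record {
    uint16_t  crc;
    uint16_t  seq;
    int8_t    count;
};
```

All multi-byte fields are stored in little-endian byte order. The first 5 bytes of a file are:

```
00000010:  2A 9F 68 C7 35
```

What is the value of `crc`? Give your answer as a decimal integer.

40746

`crc` is the first field, at byte offset 0, occupying 2 bytes.
Bytes at offsets 0..1: 2A 9F.
In little-endian order the low byte comes first in memory.
Reassemble most-significant byte first: 9F 2A → 0x9F2A.
0x9F2A = 40746.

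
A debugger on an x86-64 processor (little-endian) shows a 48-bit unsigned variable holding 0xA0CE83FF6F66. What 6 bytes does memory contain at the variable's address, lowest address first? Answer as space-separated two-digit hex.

Split into bytes (most-significant first): A0 CE 83 FF 6F 66.
In little-endian order the low byte comes first in memory.
So at ascending addresses the bytes are 66 6F FF 83 CE A0.

66 6F FF 83 CE A0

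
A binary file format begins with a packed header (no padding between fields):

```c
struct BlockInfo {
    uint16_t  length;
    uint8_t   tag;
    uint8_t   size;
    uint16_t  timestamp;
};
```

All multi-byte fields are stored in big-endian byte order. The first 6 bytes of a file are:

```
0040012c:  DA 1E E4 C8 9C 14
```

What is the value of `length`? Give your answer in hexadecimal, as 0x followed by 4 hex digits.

0xDA1E

`length` is the first field, at byte offset 0, occupying 2 bytes.
Bytes at offsets 0..1: DA 1E.
In big-endian order the high byte comes first in memory.
The bytes are already most-significant first: 0xDA1E.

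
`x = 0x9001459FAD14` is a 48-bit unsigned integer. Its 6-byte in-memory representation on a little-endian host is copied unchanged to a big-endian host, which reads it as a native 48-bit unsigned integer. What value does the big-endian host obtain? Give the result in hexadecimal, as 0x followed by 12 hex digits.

Stored little-endian, the bytes at ascending addresses are 14 AD 9F 45 01 90.
Read back as big-endian, the last byte is least significant, giving 0x14AD9F450190.

0x14AD9F450190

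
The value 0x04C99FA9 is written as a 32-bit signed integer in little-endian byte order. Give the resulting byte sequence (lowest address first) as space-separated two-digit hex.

Split into bytes (most-significant first): 04 C9 9F A9.
Little-endian: lowest address holds the least-significant byte.
So at ascending addresses the bytes are A9 9F C9 04.

A9 9F C9 04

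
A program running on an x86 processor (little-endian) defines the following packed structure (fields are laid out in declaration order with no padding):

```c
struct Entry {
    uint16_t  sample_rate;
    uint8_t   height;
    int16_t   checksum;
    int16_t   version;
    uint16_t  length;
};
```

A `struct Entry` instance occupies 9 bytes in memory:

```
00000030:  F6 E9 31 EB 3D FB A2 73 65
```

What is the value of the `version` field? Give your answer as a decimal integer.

`version` follows `sample_rate` (2 B), `height` (1 B), `checksum` (2 B), so it starts at offset 2 + 1 + 2 = 5 and occupies 2 bytes.
Bytes at offsets 5..6: FB A2.
Little-endian: lowest address holds the least-significant byte.
Reassemble most-significant byte first: A2 FB → 0xA2FB.
Top bit is set, so as a signed 16-bit value this is 0xA2FB − 2^16 = -23813.

-23813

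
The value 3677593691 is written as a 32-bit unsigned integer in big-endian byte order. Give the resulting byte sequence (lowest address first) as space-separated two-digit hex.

DB 33 A0 5B

3677593691 in hexadecimal, padded to 32 bits, is 0xDB33A05B.
Split into bytes (most-significant first): DB 33 A0 5B.
Big-endian: lowest address holds the most-significant byte.
So the memory order matches the most-significant-first order: DB 33 A0 5B.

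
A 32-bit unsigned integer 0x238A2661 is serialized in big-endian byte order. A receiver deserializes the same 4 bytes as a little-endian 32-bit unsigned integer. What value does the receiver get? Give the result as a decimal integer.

1629915683

Stored big-endian, the bytes at ascending addresses are 23 8A 26 61.
Read back as little-endian, the first byte is least significant, giving 0x61268A23.
0x61268A23 = 1629915683.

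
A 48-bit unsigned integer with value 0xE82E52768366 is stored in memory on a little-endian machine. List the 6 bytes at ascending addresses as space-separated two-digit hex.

66 83 76 52 2E E8

Split into bytes (most-significant first): E8 2E 52 76 83 66.
Little-endian stores the least-significant byte at the lowest address.
So at ascending addresses the bytes are 66 83 76 52 2E E8.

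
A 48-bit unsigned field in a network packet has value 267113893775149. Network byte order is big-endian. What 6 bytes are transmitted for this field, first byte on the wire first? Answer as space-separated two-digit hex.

F2 F0 4C C0 C7 2D

267113893775149 in hexadecimal, padded to 48 bits, is 0xF2F04CC0C72D.
Split into bytes (most-significant first): F2 F0 4C C0 C7 2D.
In big-endian order the high byte comes first in memory.
So the memory order matches the most-significant-first order: F2 F0 4C C0 C7 2D.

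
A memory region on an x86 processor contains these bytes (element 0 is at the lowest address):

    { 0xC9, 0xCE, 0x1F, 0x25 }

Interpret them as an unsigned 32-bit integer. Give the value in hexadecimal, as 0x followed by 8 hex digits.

0x251FCEC9

Little-endian: lowest address holds the least-significant byte.
Reassemble most-significant byte first: 25 1F CE C9 → 0x251FCEC9.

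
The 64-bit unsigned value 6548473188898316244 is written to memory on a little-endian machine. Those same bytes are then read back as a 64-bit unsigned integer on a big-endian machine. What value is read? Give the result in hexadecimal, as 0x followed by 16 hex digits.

0xD41F7485ABD9E05A

6548473188898316244 in 64-bit hexadecimal is 0x5AE0D9AB85741FD4.
Stored little-endian, the bytes at ascending addresses are D4 1F 74 85 AB D9 E0 5A.
Read back as big-endian, the last byte is least significant, giving 0xD41F7485ABD9E05A.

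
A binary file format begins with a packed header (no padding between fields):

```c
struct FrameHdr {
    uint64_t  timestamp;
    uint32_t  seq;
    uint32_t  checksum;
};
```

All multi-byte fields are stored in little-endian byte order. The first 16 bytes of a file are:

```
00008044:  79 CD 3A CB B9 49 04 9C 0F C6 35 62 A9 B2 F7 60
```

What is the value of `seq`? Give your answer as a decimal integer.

1647691279

`seq` follows `timestamp` (8 bytes), so it starts at byte offset 8 and occupies 4 bytes.
Bytes at offsets 8..11: 0F C6 35 62.
Little-endian: lowest address holds the least-significant byte.
Reassemble most-significant byte first: 62 35 C6 0F → 0x6235C60F.
0x6235C60F = 1647691279.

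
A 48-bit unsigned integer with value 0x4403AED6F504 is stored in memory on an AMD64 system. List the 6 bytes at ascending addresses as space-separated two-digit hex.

Split into bytes (most-significant first): 44 03 AE D6 F5 04.
Little-endian: lowest address holds the least-significant byte.
So at ascending addresses the bytes are 04 F5 D6 AE 03 44.

04 F5 D6 AE 03 44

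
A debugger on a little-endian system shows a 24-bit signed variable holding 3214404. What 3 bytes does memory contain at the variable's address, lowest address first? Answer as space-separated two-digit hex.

3214404 in hexadecimal, padded to 24 bits, is 0x310C44.
Split into bytes (most-significant first): 31 0C 44.
Little-endian: lowest address holds the least-significant byte.
So at ascending addresses the bytes are 44 0C 31.

44 0C 31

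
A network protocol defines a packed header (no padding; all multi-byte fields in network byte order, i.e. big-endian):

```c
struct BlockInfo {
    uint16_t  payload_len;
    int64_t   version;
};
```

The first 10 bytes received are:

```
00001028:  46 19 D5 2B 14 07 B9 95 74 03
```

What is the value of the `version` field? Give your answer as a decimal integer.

`version` follows `payload_len` (2 bytes), so it starts at byte offset 2 and occupies 8 bytes.
Bytes at offsets 2..9: D5 2B 14 07 B9 95 74 03.
In big-endian order the high byte comes first in memory.
The bytes are already most-significant first: 0xD52B1407B9957403.
Top bit is set, so as a signed 64-bit value this is 0xD52B1407B9957403 − 2^64 = -3086351096221436925.

-3086351096221436925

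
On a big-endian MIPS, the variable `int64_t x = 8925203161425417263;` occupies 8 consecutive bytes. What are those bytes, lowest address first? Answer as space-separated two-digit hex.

7B DC B0 FC D0 F4 94 2F

8925203161425417263 in hexadecimal, padded to 64 bits, is 0x7BDCB0FCD0F4942F.
Split into bytes (most-significant first): 7B DC B0 FC D0 F4 94 2F.
Big-endian stores the most-significant byte at the lowest address.
So the memory order matches the most-significant-first order: 7B DC B0 FC D0 F4 94 2F.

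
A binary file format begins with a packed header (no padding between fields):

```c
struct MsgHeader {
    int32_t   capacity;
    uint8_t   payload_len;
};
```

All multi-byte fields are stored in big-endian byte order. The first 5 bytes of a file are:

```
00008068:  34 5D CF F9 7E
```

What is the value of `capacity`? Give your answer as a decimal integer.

878563321

`capacity` is the first field, at byte offset 0, occupying 4 bytes.
Bytes at offsets 0..3: 34 5D CF F9.
Big-endian: lowest address holds the most-significant byte.
The bytes are already most-significant first: 0x345DCFF9.
0x345DCFF9 = 878563321.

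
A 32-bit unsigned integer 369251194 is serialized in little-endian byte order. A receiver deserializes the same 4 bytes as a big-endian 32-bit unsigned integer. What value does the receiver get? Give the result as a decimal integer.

2052260374

369251194 in 32-bit hexadecimal is 0x1602537A.
Stored little-endian, the bytes at ascending addresses are 7A 53 02 16.
Read back as big-endian, the last byte is least significant, giving 0x7A530216.
0x7A530216 = 2052260374.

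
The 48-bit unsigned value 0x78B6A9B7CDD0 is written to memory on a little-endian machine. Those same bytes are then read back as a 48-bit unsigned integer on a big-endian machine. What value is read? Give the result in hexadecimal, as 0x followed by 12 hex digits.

Stored little-endian, the bytes at ascending addresses are D0 CD B7 A9 B6 78.
Read back as big-endian, the last byte is least significant, giving 0xD0CDB7A9B678.

0xD0CDB7A9B678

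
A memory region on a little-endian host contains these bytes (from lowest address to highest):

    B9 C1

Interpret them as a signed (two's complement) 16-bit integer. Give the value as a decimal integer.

-15943

Little-endian: lowest address holds the least-significant byte.
Reassemble most-significant byte first: C1 B9 → 0xC1B9.
Top bit is set, so as a signed 16-bit value this is 0xC1B9 − 2^16 = -15943.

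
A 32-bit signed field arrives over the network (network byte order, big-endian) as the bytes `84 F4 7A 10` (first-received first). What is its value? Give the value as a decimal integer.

-2064352752

Big-endian: lowest address holds the most-significant byte.
The bytes are already most-significant first: 0x84F47A10.
Top bit is set, so as a signed 32-bit value this is 0x84F47A10 − 2^32 = -2064352752.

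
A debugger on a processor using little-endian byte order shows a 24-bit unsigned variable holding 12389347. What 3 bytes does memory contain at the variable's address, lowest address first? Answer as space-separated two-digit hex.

12389347 in hexadecimal, padded to 24 bits, is 0xBD0BE3.
Split into bytes (most-significant first): BD 0B E3.
In little-endian order the low byte comes first in memory.
So at ascending addresses the bytes are E3 0B BD.

E3 0B BD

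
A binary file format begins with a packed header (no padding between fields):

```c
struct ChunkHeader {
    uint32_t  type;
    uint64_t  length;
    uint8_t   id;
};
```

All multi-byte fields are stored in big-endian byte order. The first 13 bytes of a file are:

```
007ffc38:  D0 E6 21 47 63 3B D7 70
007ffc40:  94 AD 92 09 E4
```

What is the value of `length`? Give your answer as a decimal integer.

7150545711911506441

`length` follows `type` (4 bytes), so it starts at byte offset 4 and occupies 8 bytes.
Bytes at offsets 4..11: 63 3B D7 70 94 AD 92 09.
In big-endian order the high byte comes first in memory.
The bytes are already most-significant first: 0x633BD77094AD9209.
0x633BD77094AD9209 = 7150545711911506441.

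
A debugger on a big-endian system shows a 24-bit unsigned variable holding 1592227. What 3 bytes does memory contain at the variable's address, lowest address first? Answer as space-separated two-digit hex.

1592227 in hexadecimal, padded to 24 bits, is 0x184BA3.
Split into bytes (most-significant first): 18 4B A3.
Big-endian: lowest address holds the most-significant byte.
So the memory order matches the most-significant-first order: 18 4B A3.

18 4B A3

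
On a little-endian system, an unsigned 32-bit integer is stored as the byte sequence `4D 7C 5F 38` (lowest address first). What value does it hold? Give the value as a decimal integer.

945781837

Little-endian: lowest address holds the least-significant byte.
Reassemble most-significant byte first: 38 5F 7C 4D → 0x385F7C4D.
0x385F7C4D = 945781837.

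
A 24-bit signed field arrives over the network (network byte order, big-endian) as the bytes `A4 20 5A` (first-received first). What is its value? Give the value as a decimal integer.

Big-endian stores the most-significant byte at the lowest address.
The bytes are already most-significant first: 0xA4205A.
Top bit is set, so as a signed 24-bit value this is 0xA4205A − 2^24 = -6021030.

-6021030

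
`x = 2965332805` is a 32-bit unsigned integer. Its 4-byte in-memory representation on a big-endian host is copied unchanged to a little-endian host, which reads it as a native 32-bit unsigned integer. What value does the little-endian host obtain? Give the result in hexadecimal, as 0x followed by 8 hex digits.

0x4563BFB0

2965332805 in 32-bit hexadecimal is 0xB0BF6345.
Stored big-endian, the bytes at ascending addresses are B0 BF 63 45.
Read back as little-endian, the first byte is least significant, giving 0x4563BFB0.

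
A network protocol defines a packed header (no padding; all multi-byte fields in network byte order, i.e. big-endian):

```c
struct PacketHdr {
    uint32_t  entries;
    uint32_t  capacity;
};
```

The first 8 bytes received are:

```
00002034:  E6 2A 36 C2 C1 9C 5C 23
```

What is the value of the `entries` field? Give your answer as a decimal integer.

3861526210

`entries` is the first field, at byte offset 0, occupying 4 bytes.
Bytes at offsets 0..3: E6 2A 36 C2.
Big-endian stores the most-significant byte at the lowest address.
The bytes are already most-significant first: 0xE62A36C2.
0xE62A36C2 = 3861526210.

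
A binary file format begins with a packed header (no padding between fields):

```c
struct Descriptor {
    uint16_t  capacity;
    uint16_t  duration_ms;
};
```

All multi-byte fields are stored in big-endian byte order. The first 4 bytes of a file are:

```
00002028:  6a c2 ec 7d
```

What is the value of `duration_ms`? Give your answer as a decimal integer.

`duration_ms` follows `capacity` (2 bytes), so it starts at byte offset 2 and occupies 2 bytes.
Bytes at offsets 2..3: EC 7D.
In big-endian order the high byte comes first in memory.
The bytes are already most-significant first: 0xEC7D.
0xEC7D = 60541.

60541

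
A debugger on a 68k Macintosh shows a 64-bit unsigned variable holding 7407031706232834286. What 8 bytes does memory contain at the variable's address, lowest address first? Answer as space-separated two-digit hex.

66 CB 10 17 BA 10 48 EE

7407031706232834286 in hexadecimal, padded to 64 bits, is 0x66CB1017BA1048EE.
Split into bytes (most-significant first): 66 CB 10 17 BA 10 48 EE.
Big-endian stores the most-significant byte at the lowest address.
So the memory order matches the most-significant-first order: 66 CB 10 17 BA 10 48 EE.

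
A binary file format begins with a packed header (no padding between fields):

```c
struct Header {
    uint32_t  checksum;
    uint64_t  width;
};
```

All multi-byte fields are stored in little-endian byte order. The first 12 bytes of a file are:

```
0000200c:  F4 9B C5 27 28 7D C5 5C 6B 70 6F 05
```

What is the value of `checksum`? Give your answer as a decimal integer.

`checksum` is the first field, at byte offset 0, occupying 4 bytes.
Bytes at offsets 0..3: F4 9B C5 27.
In little-endian order the low byte comes first in memory.
Reassemble most-significant byte first: 27 C5 9B F4 → 0x27C59BF4.
0x27C59BF4 = 667261940.

667261940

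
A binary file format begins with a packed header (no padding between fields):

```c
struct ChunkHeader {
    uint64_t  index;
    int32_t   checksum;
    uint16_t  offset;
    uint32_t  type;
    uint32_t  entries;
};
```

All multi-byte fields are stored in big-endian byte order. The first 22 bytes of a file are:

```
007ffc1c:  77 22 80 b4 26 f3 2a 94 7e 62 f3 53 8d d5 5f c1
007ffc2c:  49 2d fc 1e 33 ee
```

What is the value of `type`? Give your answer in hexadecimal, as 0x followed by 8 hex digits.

0x5FC1492D

`type` follows `index` (8 B), `checksum` (4 B), `offset` (2 B), so it starts at offset 8 + 4 + 2 = 14 and occupies 4 bytes.
Bytes at offsets 14..17: 5F C1 49 2D.
Big-endian: lowest address holds the most-significant byte.
The bytes are already most-significant first: 0x5FC1492D.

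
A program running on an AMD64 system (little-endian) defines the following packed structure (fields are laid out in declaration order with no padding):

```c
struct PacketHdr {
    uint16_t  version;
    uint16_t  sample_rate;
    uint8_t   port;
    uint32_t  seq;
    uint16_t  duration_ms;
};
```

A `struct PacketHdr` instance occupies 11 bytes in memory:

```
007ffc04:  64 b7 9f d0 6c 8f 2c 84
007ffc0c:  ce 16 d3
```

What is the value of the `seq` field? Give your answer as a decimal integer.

`seq` follows `version` (2 B), `sample_rate` (2 B), `port` (1 B), so it starts at offset 2 + 2 + 1 = 5 and occupies 4 bytes.
Bytes at offsets 5..8: 8F 2C 84 CE.
Little-endian: lowest address holds the least-significant byte.
Reassemble most-significant byte first: CE 84 2C 8F → 0xCE842C8F.
0xCE842C8F = 3464768655.

3464768655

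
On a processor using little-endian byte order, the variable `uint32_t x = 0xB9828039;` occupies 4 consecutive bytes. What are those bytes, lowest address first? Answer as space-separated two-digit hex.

39 80 82 B9

Split into bytes (most-significant first): B9 82 80 39.
Little-endian stores the least-significant byte at the lowest address.
So at ascending addresses the bytes are 39 80 82 B9.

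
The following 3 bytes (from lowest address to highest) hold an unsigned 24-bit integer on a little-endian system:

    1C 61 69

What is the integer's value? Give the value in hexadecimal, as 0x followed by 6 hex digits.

Little-endian stores the least-significant byte at the lowest address.
Reassemble most-significant byte first: 69 61 1C → 0x69611C.

0x69611C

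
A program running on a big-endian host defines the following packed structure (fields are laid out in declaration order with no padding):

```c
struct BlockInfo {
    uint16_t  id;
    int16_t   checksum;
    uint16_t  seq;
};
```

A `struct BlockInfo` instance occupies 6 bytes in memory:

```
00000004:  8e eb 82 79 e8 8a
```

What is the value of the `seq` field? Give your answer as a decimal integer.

59530

`seq` follows `id` (2 B), `checksum` (2 B), so it starts at offset 2 + 2 = 4 and occupies 2 bytes.
Bytes at offsets 4..5: E8 8A.
In big-endian order the high byte comes first in memory.
The bytes are already most-significant first: 0xE88A.
0xE88A = 59530.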